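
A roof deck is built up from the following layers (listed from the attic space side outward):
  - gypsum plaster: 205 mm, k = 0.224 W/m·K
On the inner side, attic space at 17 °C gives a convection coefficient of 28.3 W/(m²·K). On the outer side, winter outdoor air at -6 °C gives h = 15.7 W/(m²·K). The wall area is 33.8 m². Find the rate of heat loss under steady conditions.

Using the resistance-network approach (series):
R_inner film = 1/(h_i·A) = 1/(28.3×33.8) = 0.001045 K/W
R_gypsum plaster = L/(kA) = 0.205/(0.224×33.8) = 0.02708 K/W
R_outer film = 1/(h_o·A) = 1/(15.7×33.8) = 0.001884 K/W
R_total = 0.03001 K/W
Q = ΔT / R_total = 23 / 0.03001

Q ≈ 767 W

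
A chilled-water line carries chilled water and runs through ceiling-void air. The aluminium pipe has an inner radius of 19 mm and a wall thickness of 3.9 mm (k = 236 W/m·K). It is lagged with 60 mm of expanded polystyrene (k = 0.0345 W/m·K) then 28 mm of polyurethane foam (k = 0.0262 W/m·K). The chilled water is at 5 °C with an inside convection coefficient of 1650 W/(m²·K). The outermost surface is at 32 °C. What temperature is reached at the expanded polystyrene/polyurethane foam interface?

Cylindrical conduction, so R = ln(r₂/r₁)/(2πkL) per layer, in series:
R_inner film = 1/(h_i·2πr₁L) = 1/(1650×2π×0.019×1) = 0.005077 K/W
R_aluminium pipe wall = ln(22.9/19)/(2π×236×1) = 1.259×10^-4 K/W
R_expanded polystyrene = ln(82.9/22.9)/(2π×0.0345×1) = 5.935 K/W
R_polyurethane foam = ln(110.9/82.9)/(2π×0.0262×1) = 1.768 K/W
R_total = 7.708 K/W
Q = ΔT/R_total = 27/7.708
Q = 3.5 W/m
T_interface = T_inner + Q·ΣR(inner→interface) = 5 + 3.5×5.94

T ≈ 25.8 °C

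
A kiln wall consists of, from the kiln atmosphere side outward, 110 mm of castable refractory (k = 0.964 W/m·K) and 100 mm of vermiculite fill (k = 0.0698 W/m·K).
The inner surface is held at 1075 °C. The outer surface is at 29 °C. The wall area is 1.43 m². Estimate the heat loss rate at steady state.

Q ≈ 967 W

Treating each layer as a thermal resistance in series:
R_castable refractory = L/(kA) = 0.11/(0.964×1.43) = 0.0798 K/W
R_vermiculite fill = L/(kA) = 0.1/(0.0698×1.43) = 1.002 K/W
R_total = 1.082 K/W
Q = ΔT / R_total = 1046 / 1.082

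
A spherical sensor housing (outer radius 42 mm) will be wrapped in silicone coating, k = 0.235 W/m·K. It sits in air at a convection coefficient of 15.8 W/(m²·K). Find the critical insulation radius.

r_cr ≈ 29.7 mm

For a sphere r_cr = 2k/h = 2×0.235/15.8
r_cr = 29.7 mm; since the bare radius (42 mm) is above r_cr, any added insulation will reduce heat loss.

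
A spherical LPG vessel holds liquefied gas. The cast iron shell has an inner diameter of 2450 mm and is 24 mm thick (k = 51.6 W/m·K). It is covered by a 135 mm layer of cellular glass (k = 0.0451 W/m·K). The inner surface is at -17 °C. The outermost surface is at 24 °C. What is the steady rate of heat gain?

Each spherical layer contributes R = (1/r_i − 1/r_o)/(4πk):
R_cast iron shell = (1/1.225 − 1/1.249)/(4π×51.6) = 2.419×10^-5 K/W
R_cellular glass = (1/1.249 − 1/1.384)/(4π×0.0451) = 0.1378 K/W
R_total = 0.1378 K/W
Q = ΔT/R_total = 41/0.1378

Q ≈ 297 W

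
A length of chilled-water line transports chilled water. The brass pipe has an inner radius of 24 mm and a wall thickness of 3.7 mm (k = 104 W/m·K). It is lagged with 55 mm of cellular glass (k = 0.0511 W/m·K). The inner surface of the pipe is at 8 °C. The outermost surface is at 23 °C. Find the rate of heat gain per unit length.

q′ ≈ 4.4 W/m

Per-layer cylindrical resistances, series-summed:
R_brass pipe wall = ln(27.7/24)/(2π×104×1) = 2.194×10^-4 K/W
R_cellular glass = ln(82.7/27.7)/(2π×0.0511×1) = 3.407 K/W
R_total = 3.407 K/W
Q = ΔT/R_total = 15/3.407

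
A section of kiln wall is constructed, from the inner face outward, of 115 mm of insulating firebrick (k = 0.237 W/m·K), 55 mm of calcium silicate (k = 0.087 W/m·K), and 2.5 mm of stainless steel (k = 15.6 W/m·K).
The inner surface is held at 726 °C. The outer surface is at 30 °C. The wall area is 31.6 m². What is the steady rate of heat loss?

Treating each layer as a thermal resistance in series:
R_insulating firebrick = L/(kA) = 0.115/(0.237×31.6) = 0.01536 K/W
R_calcium silicate = L/(kA) = 0.055/(0.087×31.6) = 0.02001 K/W
R_stainless steel = L/(kA) = 0.0025/(15.6×31.6) = 5.071×10^-6 K/W
R_total = 0.03537 K/W
Q = ΔT / R_total = 696 / 0.03537

Q ≈ 19700 W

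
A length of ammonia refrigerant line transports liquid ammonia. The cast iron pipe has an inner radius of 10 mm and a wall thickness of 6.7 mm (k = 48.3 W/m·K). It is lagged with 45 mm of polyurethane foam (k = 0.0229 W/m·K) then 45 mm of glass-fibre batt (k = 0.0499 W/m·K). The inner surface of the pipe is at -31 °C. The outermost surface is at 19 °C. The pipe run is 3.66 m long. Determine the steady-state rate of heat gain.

Q ≈ 16.9 W

Per-layer cylindrical resistances, series-summed:
R_cast iron pipe wall = ln(16.7/10)/(2π×48.3×3.66) = 4.617×10^-4 K/W
R_polyurethane foam = ln(61.7/16.7)/(2π×0.0229×3.66) = 2.482 K/W
R_glass-fibre batt = ln(106.7/61.7)/(2π×0.0499×3.66) = 0.4773 K/W
R_total = 2.959 K/W
Q = ΔT/R_total = 50/2.959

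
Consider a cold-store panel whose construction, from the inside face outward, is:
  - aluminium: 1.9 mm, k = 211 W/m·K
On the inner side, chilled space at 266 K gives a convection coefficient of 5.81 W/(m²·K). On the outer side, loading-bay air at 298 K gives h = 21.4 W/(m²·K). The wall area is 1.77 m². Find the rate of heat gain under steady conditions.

Series thermal resistances:
R_inner film = 1/(h_i·A) = 1/(5.81×1.77) = 0.09724 K/W
R_aluminium = L/(kA) = 0.0019/(211×1.77) = 5.087×10^-6 K/W
R_outer film = 1/(h_o·A) = 1/(21.4×1.77) = 0.0264 K/W
R_total = 0.1236 K/W
Q = ΔT / R_total = 32 / 0.1236

Q ≈ 259 W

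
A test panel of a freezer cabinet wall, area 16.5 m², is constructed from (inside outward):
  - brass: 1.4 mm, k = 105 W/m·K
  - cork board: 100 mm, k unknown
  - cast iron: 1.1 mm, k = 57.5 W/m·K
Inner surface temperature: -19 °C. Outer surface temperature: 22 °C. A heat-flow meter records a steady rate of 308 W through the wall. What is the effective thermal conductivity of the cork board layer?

Model the wall as resistances in series:
R_brass = L/(kA) = 0.0014/(105×16.5) = 8.081×10^-7 K/W
R_cast iron = L/(kA) = 0.0011/(57.5×16.5) = 1.159×10^-6 K/W
Sum of known resistances R_other = 1.968×10^-6 K/W
Total R = ΔT/Q = 41/308 = 0.1331 K/W
R_cork board = R_total − R_other = 0.1331 K/W
k = L/(R·A) = 0.1/(0.1331×16.5)

k ≈ 0.0455 W/(m·K)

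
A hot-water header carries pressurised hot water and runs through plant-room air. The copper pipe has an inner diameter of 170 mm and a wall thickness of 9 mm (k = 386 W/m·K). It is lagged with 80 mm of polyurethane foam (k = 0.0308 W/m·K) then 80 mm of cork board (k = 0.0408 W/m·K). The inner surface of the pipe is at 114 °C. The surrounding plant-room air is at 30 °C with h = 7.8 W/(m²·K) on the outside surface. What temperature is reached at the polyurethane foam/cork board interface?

T ≈ 57.6 °C

Radial resistances (cylindrical: R_cond = ln(r_o/r_i)/(2πkL), R_conv = 1/(h·2πrL)):
R_copper pipe wall = ln(94/85)/(2π×386×1) = 4.15×10^-5 K/W
R_polyurethane foam = ln(174/94)/(2π×0.0308×1) = 3.182 K/W
R_cork board = ln(254/174)/(2π×0.0408×1) = 1.476 K/W
R_outer film = 1/(h_o·2πr_oL) = 1/(7.8×2π×0.254×1) = 0.08033 K/W
R_total = 4.738 K/W
Q = ΔT/R_total = 84/4.738
Q = 17.7 W/m
T_interface = T_inner − Q·ΣR(inner→interface) = 114 − 17.7×3.182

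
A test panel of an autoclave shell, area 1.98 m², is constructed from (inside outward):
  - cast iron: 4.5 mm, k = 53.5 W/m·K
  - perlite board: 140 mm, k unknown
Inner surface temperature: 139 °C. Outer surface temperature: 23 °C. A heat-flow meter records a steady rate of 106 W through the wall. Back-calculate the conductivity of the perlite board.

k ≈ 0.0646 W/(m·K)

Using the resistance-network approach (series):
R_cast iron = L/(kA) = 0.0045/(53.5×1.98) = 4.248×10^-5 K/W
Sum of known resistances R_other = 4.248×10^-5 K/W
Total R = ΔT/Q = 116/106 = 1.094 K/W
R_perlite board = R_total − R_other = 1.094 K/W
k = L/(R·A) = 0.14/(1.094×1.98)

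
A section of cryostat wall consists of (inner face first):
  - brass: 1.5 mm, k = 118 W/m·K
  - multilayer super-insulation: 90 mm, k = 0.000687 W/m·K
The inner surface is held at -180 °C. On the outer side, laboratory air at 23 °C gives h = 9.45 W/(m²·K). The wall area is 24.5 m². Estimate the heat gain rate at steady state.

Q ≈ 37.9 W

Series thermal resistances:
R_brass = L/(kA) = 0.0015/(118×24.5) = 5.189×10^-7 K/W
R_multilayer super-insulation = L/(kA) = 0.09/(0.000687×24.5) = 5.347 K/W
R_outer film = 1/(h_o·A) = 1/(9.45×24.5) = 0.004319 K/W
R_total = 5.351 K/W
Q = ΔT / R_total = 203 / 5.351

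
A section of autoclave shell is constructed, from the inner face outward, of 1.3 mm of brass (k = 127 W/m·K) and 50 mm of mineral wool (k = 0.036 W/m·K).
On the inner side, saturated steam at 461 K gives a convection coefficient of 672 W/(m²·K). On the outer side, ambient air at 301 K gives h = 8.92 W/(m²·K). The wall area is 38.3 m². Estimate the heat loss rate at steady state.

Series thermal resistances:
R_inner film = 1/(h_i·A) = 1/(672×38.3) = 3.885×10^-5 K/W
R_brass = L/(kA) = 0.0013/(127×38.3) = 2.673×10^-7 K/W
R_mineral wool = L/(kA) = 0.05/(0.036×38.3) = 0.03626 K/W
R_outer film = 1/(h_o·A) = 1/(8.92×38.3) = 0.002927 K/W
R_total = 0.03923 K/W
Q = ΔT / R_total = 160 / 0.03923

Q ≈ 4080 W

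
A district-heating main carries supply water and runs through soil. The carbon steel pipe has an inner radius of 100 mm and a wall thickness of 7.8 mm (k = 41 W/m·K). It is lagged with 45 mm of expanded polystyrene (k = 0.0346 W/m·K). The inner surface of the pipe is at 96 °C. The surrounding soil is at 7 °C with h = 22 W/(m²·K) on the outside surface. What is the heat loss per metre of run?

Treating each annulus and film as a series resistance:
R_carbon steel pipe wall = ln(107.8/100)/(2π×41×1) = 2.916×10^-4 K/W
R_expanded polystyrene = ln(152.8/107.8)/(2π×0.0346×1) = 1.605 K/W
R_outer film = 1/(h_o·2πr_oL) = 1/(22×2π×0.1528×1) = 0.04734 K/W
R_total = 1.652 K/W
Q = ΔT/R_total = 89/1.652

q′ ≈ 53.9 W/m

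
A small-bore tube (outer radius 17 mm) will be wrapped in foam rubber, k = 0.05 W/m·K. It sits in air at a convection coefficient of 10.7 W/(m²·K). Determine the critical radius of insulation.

r_cr ≈ 4.67 mm

For a cylinder r_cr = k/h = 0.05/10.7
r_cr = 4.67 mm; since the bare radius (17 mm) is above r_cr, any added insulation will reduce heat loss.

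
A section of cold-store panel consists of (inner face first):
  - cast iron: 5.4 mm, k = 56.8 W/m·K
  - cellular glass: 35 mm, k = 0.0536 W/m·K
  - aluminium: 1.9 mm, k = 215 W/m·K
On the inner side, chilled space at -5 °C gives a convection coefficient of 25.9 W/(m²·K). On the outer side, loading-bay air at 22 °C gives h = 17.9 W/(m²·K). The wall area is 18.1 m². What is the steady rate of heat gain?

Using the resistance-network approach (series):
R_inner film = 1/(h_i·A) = 1/(25.9×18.1) = 0.002133 K/W
R_cast iron = L/(kA) = 0.0054/(56.8×18.1) = 5.253×10^-6 K/W
R_cellular glass = L/(kA) = 0.035/(0.0536×18.1) = 0.03608 K/W
R_aluminium = L/(kA) = 0.0019/(215×18.1) = 4.882×10^-7 K/W
R_outer film = 1/(h_o·A) = 1/(17.9×18.1) = 0.003087 K/W
R_total = 0.0413 K/W
Q = ΔT / R_total = 27 / 0.0413

Q ≈ 654 W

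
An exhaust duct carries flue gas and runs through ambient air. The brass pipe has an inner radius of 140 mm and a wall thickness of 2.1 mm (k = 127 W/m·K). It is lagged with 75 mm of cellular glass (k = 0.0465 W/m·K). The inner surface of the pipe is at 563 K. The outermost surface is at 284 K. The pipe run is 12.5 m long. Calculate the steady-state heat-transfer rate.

Q ≈ 2400 W

Treating each annulus and film as a series resistance:
R_brass pipe wall = ln(142.1/140)/(2π×127×12.5) = 1.493×10^-6 K/W
R_cellular glass = ln(217.1/142.1)/(2π×0.0465×12.5) = 0.1161 K/W
R_total = 0.1161 K/W
Q = ΔT/R_total = 279/0.1161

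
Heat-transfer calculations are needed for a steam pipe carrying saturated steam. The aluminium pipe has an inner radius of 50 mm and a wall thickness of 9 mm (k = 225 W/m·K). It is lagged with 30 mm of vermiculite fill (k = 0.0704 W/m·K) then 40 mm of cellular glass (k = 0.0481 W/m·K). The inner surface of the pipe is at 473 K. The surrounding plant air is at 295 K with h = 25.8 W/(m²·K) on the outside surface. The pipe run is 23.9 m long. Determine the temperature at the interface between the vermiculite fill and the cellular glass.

T ≈ 398 K

For a radial system each layer contributes R = ln(r_out/r_in)/(2πkL); films add R = 1/(hA).
R_aluminium pipe wall = ln(59/50)/(2π×225×23.9) = 4.899×10^-6 K/W
R_vermiculite fill = ln(89/59)/(2π×0.0704×23.9) = 0.03889 K/W
R_cellular glass = ln(129/89)/(2π×0.0481×23.9) = 0.05139 K/W
R_outer film = 1/(h_o·2πr_oL) = 1/(25.8×2π×0.129×23.9) = 0.002001 K/W
R_total = 0.09228 K/W
Q = ΔT/R_total = 178/0.09228
Q = 1930 W
T_interface = T_inner − Q·ΣR(inner→interface) = 473 − 1930×0.03889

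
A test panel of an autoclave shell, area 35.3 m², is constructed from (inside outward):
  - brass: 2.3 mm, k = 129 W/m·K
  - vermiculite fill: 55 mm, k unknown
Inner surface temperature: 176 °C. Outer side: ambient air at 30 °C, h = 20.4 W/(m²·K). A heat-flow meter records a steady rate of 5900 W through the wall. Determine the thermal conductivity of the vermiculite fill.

Treating each layer as a thermal resistance in series:
R_brass = L/(kA) = 0.0023/(129×35.3) = 5.051×10^-7 K/W
R_outer film = 1/(h_o·A) = 1/(20.4×35.3) = 0.001389 K/W
Sum of known resistances R_other = 0.001389 K/W
Total R = ΔT/Q = 146/5900 = 0.02475 K/W
R_vermiculite fill = R_total − R_other = 0.02336 K/W
k = L/(R·A) = 0.055/(0.02336×35.3)

k ≈ 0.0667 W/(m·K)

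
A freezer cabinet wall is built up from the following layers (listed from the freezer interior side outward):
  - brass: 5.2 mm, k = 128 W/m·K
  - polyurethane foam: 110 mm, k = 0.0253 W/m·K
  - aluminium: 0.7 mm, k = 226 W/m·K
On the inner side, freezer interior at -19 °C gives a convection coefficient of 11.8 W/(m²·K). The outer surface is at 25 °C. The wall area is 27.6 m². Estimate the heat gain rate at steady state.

Using the resistance-network approach (series):
R_inner film = 1/(h_i·A) = 1/(11.8×27.6) = 0.00307 K/W
R_brass = L/(kA) = 0.0052/(128×27.6) = 1.472×10^-6 K/W
R_polyurethane foam = L/(kA) = 0.11/(0.0253×27.6) = 0.1575 K/W
R_aluminium = L/(kA) = 0.0007/(226×27.6) = 1.122×10^-7 K/W
R_total = 0.1606 K/W
Q = ΔT / R_total = 44 / 0.1606

Q ≈ 274 W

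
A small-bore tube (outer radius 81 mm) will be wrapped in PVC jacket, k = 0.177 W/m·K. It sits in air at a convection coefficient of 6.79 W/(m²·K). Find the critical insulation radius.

For a cylinder r_cr = k/h = 0.177/6.79
r_cr = 26.1 mm; since the bare radius (81 mm) is above r_cr, any added insulation will reduce heat loss.

r_cr ≈ 26.1 mm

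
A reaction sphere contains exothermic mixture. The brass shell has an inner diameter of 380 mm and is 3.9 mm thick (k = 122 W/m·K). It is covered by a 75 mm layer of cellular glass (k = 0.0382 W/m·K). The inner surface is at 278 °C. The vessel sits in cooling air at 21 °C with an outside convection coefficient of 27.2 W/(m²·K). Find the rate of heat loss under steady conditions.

Q ≈ 84.6 W

Each spherical layer contributes R = (1/r_i − 1/r_o)/(4πk):
R_brass shell = (1/0.19 − 1/0.1939)/(4π×122) = 6.905×10^-5 K/W
R_cellular glass = (1/0.1939 − 1/0.2689)/(4π×0.0382) = 2.997 K/W
R_outer film = 1/(h·4πr_o²) = 1/(27.2×4π×0.2689²) = 0.04046 K/W
R_total = 3.037 K/W
Q = ΔT/R_total = 257/3.037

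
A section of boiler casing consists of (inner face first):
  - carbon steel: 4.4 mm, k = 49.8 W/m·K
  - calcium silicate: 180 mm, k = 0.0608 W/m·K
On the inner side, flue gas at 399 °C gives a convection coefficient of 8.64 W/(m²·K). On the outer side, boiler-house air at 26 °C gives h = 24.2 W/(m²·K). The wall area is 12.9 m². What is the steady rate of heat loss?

Q ≈ 1540 W

Series thermal resistances:
R_inner film = 1/(h_i·A) = 1/(8.64×12.9) = 0.008972 K/W
R_carbon steel = L/(kA) = 0.0044/(49.8×12.9) = 6.849×10^-6 K/W
R_calcium silicate = L/(kA) = 0.18/(0.0608×12.9) = 0.2295 K/W
R_outer film = 1/(h_o·A) = 1/(24.2×12.9) = 0.003203 K/W
R_total = 0.2417 K/W
Q = ΔT / R_total = 373 / 0.2417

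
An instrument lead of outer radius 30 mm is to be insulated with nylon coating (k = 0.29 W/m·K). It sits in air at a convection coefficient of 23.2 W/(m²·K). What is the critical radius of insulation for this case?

For a cylinder r_cr = k/h = 0.29/23.2
r_cr = 12.5 mm; since the bare radius (30 mm) is above r_cr, any added insulation will reduce heat loss.

r_cr ≈ 12.5 mm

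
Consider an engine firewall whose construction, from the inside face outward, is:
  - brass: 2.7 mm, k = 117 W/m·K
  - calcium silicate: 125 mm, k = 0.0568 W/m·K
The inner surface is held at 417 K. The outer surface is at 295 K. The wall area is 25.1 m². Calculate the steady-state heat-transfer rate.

Q ≈ 1390 W

Model the wall as resistances in series:
R_brass = L/(kA) = 0.0027/(117×25.1) = 9.194×10^-7 K/W
R_calcium silicate = L/(kA) = 0.125/(0.0568×25.1) = 0.08768 K/W
R_total = 0.08768 K/W
Q = ΔT / R_total = 122 / 0.08768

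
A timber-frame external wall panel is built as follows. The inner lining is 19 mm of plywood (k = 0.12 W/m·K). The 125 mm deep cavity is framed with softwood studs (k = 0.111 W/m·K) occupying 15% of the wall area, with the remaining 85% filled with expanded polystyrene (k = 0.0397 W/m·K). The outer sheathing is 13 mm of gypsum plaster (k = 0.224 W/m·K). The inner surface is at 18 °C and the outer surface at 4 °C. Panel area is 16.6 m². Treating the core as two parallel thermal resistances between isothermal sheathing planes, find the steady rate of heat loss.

Q ≈ 86.2 W

Sheathing layers in series; stud and cavity paths in parallel between them.
R_inner = 0.019/(0.12×16.6) = 0.009538 K/W
R_stud  = 0.125/(0.111×0.15×16.6) = 0.4523 K/W
R_cav   = 0.125/(0.0397×0.85×16.6) = 0.2231 K/W
1/R_core = 1/R_stud + 1/R_cav → R_core = 0.1494 K/W
R_outer = 0.013/(0.224×16.6) = 0.003496 K/W
R_total = 0.1625 K/W
Q = ΔT/R_total = 14/0.1625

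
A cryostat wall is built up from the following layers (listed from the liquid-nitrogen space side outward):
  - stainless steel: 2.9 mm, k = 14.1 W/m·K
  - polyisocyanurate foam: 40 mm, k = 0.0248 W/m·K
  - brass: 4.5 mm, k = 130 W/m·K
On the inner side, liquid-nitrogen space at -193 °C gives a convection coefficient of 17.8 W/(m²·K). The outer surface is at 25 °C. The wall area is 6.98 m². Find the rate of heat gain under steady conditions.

Using the resistance-network approach (series):
R_inner film = 1/(h_i·A) = 1/(17.8×6.98) = 0.008049 K/W
R_stainless steel = L/(kA) = 0.0029/(14.1×6.98) = 2.947×10^-5 K/W
R_polyisocyanurate foam = L/(kA) = 0.04/(0.0248×6.98) = 0.2311 K/W
R_brass = L/(kA) = 0.0045/(130×6.98) = 4.959×10^-6 K/W
R_total = 0.2392 K/W
Q = ΔT / R_total = 218 / 0.2392

Q ≈ 912 W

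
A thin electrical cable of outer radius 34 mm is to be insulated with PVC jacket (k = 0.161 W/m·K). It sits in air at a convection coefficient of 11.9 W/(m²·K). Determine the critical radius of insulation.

For a cylinder r_cr = k/h = 0.161/11.9
r_cr = 13.5 mm; since the bare radius (34 mm) is above r_cr, any added insulation will reduce heat loss.

r_cr ≈ 13.5 mm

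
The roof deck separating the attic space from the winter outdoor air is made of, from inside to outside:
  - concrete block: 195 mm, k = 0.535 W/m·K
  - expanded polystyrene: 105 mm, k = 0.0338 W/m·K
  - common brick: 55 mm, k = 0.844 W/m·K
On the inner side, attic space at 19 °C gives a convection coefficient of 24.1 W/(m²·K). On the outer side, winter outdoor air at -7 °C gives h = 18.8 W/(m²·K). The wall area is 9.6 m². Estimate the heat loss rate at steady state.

Q ≈ 68.7 W

Treating each layer as a thermal resistance in series:
R_inner film = 1/(h_i·A) = 1/(24.1×9.6) = 0.004322 K/W
R_concrete block = L/(kA) = 0.195/(0.535×9.6) = 0.03797 K/W
R_expanded polystyrene = L/(kA) = 0.105/(0.0338×9.6) = 0.3236 K/W
R_common brick = L/(kA) = 0.055/(0.844×9.6) = 0.006788 K/W
R_outer film = 1/(h_o·A) = 1/(18.8×9.6) = 0.005541 K/W
R_total = 0.3782 K/W
Q = ΔT / R_total = 26 / 0.3782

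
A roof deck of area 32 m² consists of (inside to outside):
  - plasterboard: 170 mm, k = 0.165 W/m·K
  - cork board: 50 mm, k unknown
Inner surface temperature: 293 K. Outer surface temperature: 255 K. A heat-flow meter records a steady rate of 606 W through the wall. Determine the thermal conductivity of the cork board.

Model the wall as resistances in series:
R_plasterboard = L/(kA) = 0.17/(0.165×32) = 0.0322 K/W
Sum of known resistances R_other = 0.0322 K/W
Total R = ΔT/Q = 38/606 = 0.06271 K/W
R_cork board = R_total − R_other = 0.03051 K/W
k = L/(R·A) = 0.05/(0.03051×32)

k ≈ 0.0512 W/(m·K)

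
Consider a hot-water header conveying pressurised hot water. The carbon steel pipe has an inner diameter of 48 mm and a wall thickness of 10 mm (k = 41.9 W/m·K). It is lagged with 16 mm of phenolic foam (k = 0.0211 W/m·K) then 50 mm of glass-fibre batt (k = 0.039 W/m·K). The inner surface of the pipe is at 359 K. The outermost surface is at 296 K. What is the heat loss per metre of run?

q′ ≈ 11 W/m

Per-layer cylindrical resistances, series-summed:
R_carbon steel pipe wall = ln(34/24)/(2π×41.9×1) = 0.001323 K/W
R_phenolic foam = ln(50/34)/(2π×0.0211×1) = 2.909 K/W
R_glass-fibre batt = ln(100/50)/(2π×0.039×1) = 2.829 K/W
R_total = 5.739 K/W
Q = ΔT/R_total = 63/5.739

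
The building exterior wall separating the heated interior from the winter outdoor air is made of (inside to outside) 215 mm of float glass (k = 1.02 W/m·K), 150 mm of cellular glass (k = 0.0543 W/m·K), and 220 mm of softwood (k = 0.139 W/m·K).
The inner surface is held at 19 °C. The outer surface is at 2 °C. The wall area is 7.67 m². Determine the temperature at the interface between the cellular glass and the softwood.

Treating each layer as a thermal resistance in series:
R_float glass = L/(kA) = 0.215/(1.02×7.67) = 0.02748 K/W
R_cellular glass = L/(kA) = 0.15/(0.0543×7.67) = 0.3602 K/W
R_softwood = L/(kA) = 0.22/(0.139×7.67) = 0.2064 K/W
R_total = 0.594 K/W;  Q = ΔT/R_total = 17/0.594 = 28.62 W
T_interface = T_inner − Q·ΣR(inner→interface) = 19 − 28.6×0.3876

T ≈ 7.91 °C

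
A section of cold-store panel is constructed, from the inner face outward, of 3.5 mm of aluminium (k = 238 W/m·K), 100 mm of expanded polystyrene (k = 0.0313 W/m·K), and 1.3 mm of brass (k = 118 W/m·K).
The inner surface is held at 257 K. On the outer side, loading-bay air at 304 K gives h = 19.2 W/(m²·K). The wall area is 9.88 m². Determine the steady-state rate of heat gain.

Treating each layer as a thermal resistance in series:
R_aluminium = L/(kA) = 0.0035/(238×9.88) = 1.488×10^-6 K/W
R_expanded polystyrene = L/(kA) = 0.1/(0.0313×9.88) = 0.3234 K/W
R_brass = L/(kA) = 0.0013/(118×9.88) = 1.115×10^-6 K/W
R_outer film = 1/(h_o·A) = 1/(19.2×9.88) = 0.005272 K/W
R_total = 0.3286 K/W
Q = ΔT / R_total = 47 / 0.3286

Q ≈ 143 W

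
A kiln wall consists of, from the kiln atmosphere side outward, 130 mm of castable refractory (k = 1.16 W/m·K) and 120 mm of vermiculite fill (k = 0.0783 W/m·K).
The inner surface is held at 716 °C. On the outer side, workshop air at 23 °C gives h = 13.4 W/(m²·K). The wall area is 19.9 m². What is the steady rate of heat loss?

Q ≈ 8020 W

Model the wall as resistances in series:
R_castable refractory = L/(kA) = 0.13/(1.16×19.9) = 0.005632 K/W
R_vermiculite fill = L/(kA) = 0.12/(0.0783×19.9) = 0.07701 K/W
R_outer film = 1/(h_o·A) = 1/(13.4×19.9) = 0.00375 K/W
R_total = 0.0864 K/W
Q = ΔT / R_total = 693 / 0.0864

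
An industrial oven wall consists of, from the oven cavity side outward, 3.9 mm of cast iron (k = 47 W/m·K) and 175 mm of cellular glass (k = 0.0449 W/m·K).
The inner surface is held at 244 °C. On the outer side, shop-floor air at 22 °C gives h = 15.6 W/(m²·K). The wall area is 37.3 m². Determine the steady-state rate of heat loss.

Q ≈ 2090 W

Thermal resistances in series:
R_cast iron = L/(kA) = 0.0039/(47×37.3) = 2.225×10^-6 K/W
R_cellular glass = L/(kA) = 0.175/(0.0449×37.3) = 0.1045 K/W
R_outer film = 1/(h_o·A) = 1/(15.6×37.3) = 0.001719 K/W
R_total = 0.1062 K/W
Q = ΔT / R_total = 222 / 0.1062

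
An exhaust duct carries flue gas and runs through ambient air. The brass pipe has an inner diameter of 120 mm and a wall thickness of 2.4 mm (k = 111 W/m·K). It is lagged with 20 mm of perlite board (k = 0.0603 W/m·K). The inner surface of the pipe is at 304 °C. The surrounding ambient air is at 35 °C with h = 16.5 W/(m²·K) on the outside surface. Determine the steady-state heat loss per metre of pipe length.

q′ ≈ 316 W/m

Treating each annulus and film as a series resistance:
R_brass pipe wall = ln(62.4/60)/(2π×111×1) = 5.624×10^-5 K/W
R_perlite board = ln(82.4/62.4)/(2π×0.0603×1) = 0.7338 K/W
R_outer film = 1/(h_o·2πr_oL) = 1/(16.5×2π×0.0824×1) = 0.1171 K/W
R_total = 0.8509 K/W
Q = ΔT/R_total = 269/0.8509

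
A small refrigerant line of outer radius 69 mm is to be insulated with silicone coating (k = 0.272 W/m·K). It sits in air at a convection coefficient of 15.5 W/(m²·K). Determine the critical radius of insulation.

For a cylinder r_cr = k/h = 0.272/15.5
r_cr = 17.5 mm; since the bare radius (69 mm) is above r_cr, any added insulation will reduce heat loss.

r_cr ≈ 17.5 mm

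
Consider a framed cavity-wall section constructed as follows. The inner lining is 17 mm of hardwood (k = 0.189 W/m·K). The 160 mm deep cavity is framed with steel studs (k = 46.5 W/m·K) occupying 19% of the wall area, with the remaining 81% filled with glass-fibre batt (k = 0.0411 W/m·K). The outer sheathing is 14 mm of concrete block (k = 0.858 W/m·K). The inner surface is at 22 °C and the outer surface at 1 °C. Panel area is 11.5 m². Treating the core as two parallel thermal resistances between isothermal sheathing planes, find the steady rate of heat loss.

Sheathing layers in series; stud and cavity paths in parallel between them.
R_inner = 0.017/(0.189×11.5) = 0.007821 K/W
R_stud  = 0.16/(46.5×0.19×11.5) = 0.001575 K/W
R_cav   = 0.16/(0.0411×0.81×11.5) = 0.4179 K/W
1/R_core = 1/R_stud + 1/R_cav → R_core = 0.001569 K/W
R_outer = 0.014/(0.858×11.5) = 0.001419 K/W
R_total = 0.01081 K/W
Q = ΔT/R_total = 21/0.01081

Q ≈ 1940 W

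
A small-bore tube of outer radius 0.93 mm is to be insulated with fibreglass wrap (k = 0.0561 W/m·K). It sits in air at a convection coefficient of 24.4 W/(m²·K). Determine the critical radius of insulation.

For a cylinder r_cr = k/h = 0.0561/24.4
r_cr = 2.3 mm; since the bare radius (0.93 mm) is below r_cr, adding a thin layer of insulation will *increase* heat loss.

r_cr ≈ 2.3 mm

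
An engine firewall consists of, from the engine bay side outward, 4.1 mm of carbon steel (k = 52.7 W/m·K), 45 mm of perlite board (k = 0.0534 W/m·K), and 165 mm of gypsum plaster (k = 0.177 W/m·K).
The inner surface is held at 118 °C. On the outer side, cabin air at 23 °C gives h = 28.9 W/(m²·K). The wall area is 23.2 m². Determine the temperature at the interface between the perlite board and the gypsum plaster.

Using the resistance-network approach (series):
R_carbon steel = L/(kA) = 0.0041/(52.7×23.2) = 3.353×10^-6 K/W
R_perlite board = L/(kA) = 0.045/(0.0534×23.2) = 0.03632 K/W
R_gypsum plaster = L/(kA) = 0.165/(0.177×23.2) = 0.04018 K/W
R_outer film = 1/(h_o·A) = 1/(28.9×23.2) = 0.001491 K/W
R_total = 0.078 K/W;  Q = ΔT/R_total = 95/0.078 = 1218 W
T_interface = T_inner − Q·ΣR(inner→interface) = 118 − 1220×0.03633

T ≈ 73.8 °C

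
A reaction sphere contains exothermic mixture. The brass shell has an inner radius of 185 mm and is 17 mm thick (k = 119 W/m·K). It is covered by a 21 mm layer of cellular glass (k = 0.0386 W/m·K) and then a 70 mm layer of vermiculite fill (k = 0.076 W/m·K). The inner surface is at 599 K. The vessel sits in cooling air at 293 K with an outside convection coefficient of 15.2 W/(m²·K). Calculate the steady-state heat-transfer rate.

Radial (spherical) resistances in series:
R_brass shell = (1/0.185 − 1/0.202)/(4π×119) = 3.042×10^-4 K/W
R_cellular glass = (1/0.202 − 1/0.223)/(4π×0.0386) = 0.9611 K/W
R_vermiculite fill = (1/0.223 − 1/0.293)/(4π×0.076) = 1.122 K/W
R_outer film = 1/(h·4πr_o²) = 1/(15.2×4π×0.293²) = 0.06098 K/W
R_total = 2.144 K/W
Q = ΔT/R_total = 306/2.144

Q ≈ 143 W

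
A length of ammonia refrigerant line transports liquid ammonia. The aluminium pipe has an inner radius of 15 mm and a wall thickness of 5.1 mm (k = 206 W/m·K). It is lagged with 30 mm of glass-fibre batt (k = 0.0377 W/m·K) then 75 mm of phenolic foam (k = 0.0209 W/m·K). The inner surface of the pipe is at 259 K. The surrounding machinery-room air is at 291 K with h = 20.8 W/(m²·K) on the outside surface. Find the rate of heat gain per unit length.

Radial resistances (cylindrical: R_cond = ln(r_o/r_i)/(2πkL), R_conv = 1/(h·2πrL)):
R_aluminium pipe wall = ln(20.1/15)/(2π×206×1) = 2.261×10^-4 K/W
R_glass-fibre batt = ln(50.1/20.1)/(2π×0.0377×1) = 3.856 K/W
R_phenolic foam = ln(125.1/50.1)/(2π×0.0209×1) = 6.968 K/W
R_outer film = 1/(h_o·2πr_oL) = 1/(20.8×2π×0.1251×1) = 0.06116 K/W
R_total = 10.89 K/W
Q = ΔT/R_total = 32/10.89

q′ ≈ 2.94 W/m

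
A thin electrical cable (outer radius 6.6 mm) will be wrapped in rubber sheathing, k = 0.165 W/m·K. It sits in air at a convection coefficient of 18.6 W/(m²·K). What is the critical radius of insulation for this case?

For a cylinder r_cr = k/h = 0.165/18.6
r_cr = 8.87 mm; since the bare radius (6.6 mm) is below r_cr, adding a thin layer of insulation will *increase* heat loss.

r_cr ≈ 8.87 mm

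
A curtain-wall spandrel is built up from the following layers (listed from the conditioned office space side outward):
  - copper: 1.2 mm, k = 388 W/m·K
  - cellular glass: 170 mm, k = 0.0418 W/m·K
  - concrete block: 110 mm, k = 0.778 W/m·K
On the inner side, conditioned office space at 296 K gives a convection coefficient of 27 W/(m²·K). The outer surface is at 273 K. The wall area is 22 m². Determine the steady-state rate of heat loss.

Q ≈ 119 W

Series thermal resistances:
R_inner film = 1/(h_i·A) = 1/(27×22) = 0.001684 K/W
R_copper = L/(kA) = 0.0012/(388×22) = 1.406×10^-7 K/W
R_cellular glass = L/(kA) = 0.17/(0.0418×22) = 0.1849 K/W
R_concrete block = L/(kA) = 0.11/(0.778×22) = 0.006427 K/W
R_total = 0.193 K/W
Q = ΔT / R_total = 23 / 0.193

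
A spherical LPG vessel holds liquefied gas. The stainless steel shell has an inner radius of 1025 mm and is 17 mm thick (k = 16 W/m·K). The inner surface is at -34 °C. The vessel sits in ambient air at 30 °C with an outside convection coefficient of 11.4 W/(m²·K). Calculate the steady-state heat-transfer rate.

Q ≈ 9830 W

Spherical conduction: R = (1/r_in − 1/r_out)/(4πk) per layer; series-sum.
R_stainless steel shell = (1/1.025 − 1/1.042)/(4π×16) = 7.916×10^-5 K/W
R_outer film = 1/(h·4πr_o²) = 1/(11.4×4π×1.042²) = 0.006429 K/W
R_total = 0.006508 K/W
Q = ΔT/R_total = 64/0.006508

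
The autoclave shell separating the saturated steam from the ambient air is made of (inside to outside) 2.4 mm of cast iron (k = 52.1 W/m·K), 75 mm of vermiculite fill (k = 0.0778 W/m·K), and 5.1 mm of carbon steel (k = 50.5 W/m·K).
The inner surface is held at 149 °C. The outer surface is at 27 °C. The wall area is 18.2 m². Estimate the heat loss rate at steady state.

Treating each layer as a thermal resistance in series:
R_cast iron = L/(kA) = 0.0024/(52.1×18.2) = 2.531×10^-6 K/W
R_vermiculite fill = L/(kA) = 0.075/(0.0778×18.2) = 0.05297 K/W
R_carbon steel = L/(kA) = 0.0051/(50.5×18.2) = 5.549×10^-6 K/W
R_total = 0.05298 K/W
Q = ΔT / R_total = 122 / 0.05298

Q ≈ 2300 W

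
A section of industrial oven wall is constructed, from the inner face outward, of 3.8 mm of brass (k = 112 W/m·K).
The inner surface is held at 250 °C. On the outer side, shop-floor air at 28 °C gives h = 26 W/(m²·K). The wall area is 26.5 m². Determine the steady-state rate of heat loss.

Q ≈ 153000 W

Using the resistance-network approach (series):
R_brass = L/(kA) = 0.0038/(112×26.5) = 1.28×10^-6 K/W
R_outer film = 1/(h_o·A) = 1/(26×26.5) = 0.001451 K/W
R_total = 0.001453 K/W
Q = ΔT / R_total = 222 / 0.001453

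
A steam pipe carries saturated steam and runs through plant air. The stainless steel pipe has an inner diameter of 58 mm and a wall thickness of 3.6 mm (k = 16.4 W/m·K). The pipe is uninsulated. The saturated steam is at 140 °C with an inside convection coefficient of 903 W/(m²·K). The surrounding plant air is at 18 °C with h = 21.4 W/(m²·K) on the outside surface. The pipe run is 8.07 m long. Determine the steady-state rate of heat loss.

Cylindrical conduction, so R = ln(r₂/r₁)/(2πkL) per layer, in series:
R_inner film = 1/(h_i·2πr₁L) = 1/(903×2π×0.029×8.07) = 7.531×10^-4 K/W
R_stainless steel pipe wall = ln(32.6/29)/(2π×16.4×8.07) = 1.407×10^-4 K/W
R_outer film = 1/(h_o·2πr_oL) = 1/(21.4×2π×0.0326×8.07) = 0.02827 K/W
R_total = 0.02916 K/W
Q = ΔT/R_total = 122/0.02916

Q ≈ 4180 W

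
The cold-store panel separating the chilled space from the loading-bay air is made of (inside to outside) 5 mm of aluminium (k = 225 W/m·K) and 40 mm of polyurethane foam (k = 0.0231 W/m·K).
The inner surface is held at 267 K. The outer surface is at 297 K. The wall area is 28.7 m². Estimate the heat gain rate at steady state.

Q ≈ 497 W

Model the wall as resistances in series:
R_aluminium = L/(kA) = 0.005/(225×28.7) = 7.743×10^-7 K/W
R_polyurethane foam = L/(kA) = 0.04/(0.0231×28.7) = 0.06033 K/W
R_total = 0.06034 K/W
Q = ΔT / R_total = 30 / 0.06034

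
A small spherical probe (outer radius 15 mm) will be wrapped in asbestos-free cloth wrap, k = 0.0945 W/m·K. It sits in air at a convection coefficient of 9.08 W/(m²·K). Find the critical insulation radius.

For a sphere r_cr = 2k/h = 2×0.0945/9.08
r_cr = 20.8 mm; since the bare radius (15 mm) is below r_cr, adding a thin layer of insulation will *increase* heat loss.

r_cr ≈ 20.8 mm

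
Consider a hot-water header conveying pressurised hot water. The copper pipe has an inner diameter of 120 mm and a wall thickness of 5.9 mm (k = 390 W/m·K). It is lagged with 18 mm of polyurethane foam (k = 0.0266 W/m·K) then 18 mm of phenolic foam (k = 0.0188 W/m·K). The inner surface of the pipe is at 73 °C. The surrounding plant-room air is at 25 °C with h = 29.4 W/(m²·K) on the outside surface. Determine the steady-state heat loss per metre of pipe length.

For a radial system each layer contributes R = ln(r_out/r_in)/(2πkL); films add R = 1/(hA).
R_copper pipe wall = ln(65.9/60)/(2π×390×1) = 3.828×10^-5 K/W
R_polyurethane foam = ln(83.9/65.9)/(2π×0.0266×1) = 1.445 K/W
R_phenolic foam = ln(101.9/83.9)/(2π×0.0188×1) = 1.645 K/W
R_outer film = 1/(h_o·2πr_oL) = 1/(29.4×2π×0.1019×1) = 0.05312 K/W
R_total = 3.143 K/W
Q = ΔT/R_total = 48/3.143

q′ ≈ 15.3 W/m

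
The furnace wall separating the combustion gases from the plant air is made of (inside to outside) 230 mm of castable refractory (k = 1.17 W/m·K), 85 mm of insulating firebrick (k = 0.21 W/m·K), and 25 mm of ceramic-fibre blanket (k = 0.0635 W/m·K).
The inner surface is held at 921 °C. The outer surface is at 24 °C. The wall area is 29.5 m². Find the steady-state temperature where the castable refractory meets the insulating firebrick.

T ≈ 744 °C

Using the resistance-network approach (series):
R_castable refractory = L/(kA) = 0.23/(1.17×29.5) = 0.006664 K/W
R_insulating firebrick = L/(kA) = 0.085/(0.21×29.5) = 0.01372 K/W
R_ceramic-fibre blanket = L/(kA) = 0.025/(0.0635×29.5) = 0.01335 K/W
R_total = 0.03373 K/W;  Q = ΔT/R_total = 897/0.03373 = 26590 W
T_interface = T_inner − Q·ΣR(inner→interface) = 921 − 26600×0.006664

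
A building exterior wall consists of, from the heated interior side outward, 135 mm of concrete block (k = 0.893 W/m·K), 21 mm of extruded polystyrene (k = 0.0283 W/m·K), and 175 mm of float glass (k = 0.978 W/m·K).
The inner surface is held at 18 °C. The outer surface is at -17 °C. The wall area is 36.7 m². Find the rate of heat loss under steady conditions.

Q ≈ 1200 W

Model the wall as resistances in series:
R_concrete block = L/(kA) = 0.135/(0.893×36.7) = 0.004119 K/W
R_extruded polystyrene = L/(kA) = 0.021/(0.0283×36.7) = 0.02022 K/W
R_float glass = L/(kA) = 0.175/(0.978×36.7) = 0.004876 K/W
R_total = 0.02921 K/W
Q = ΔT / R_total = 35 / 0.02921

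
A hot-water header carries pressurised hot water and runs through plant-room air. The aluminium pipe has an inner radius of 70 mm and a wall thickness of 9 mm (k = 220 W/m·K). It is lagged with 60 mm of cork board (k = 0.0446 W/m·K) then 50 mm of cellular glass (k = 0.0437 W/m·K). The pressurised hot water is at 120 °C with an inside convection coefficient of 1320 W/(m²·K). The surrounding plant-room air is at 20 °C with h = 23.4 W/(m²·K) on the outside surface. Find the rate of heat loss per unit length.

Radial resistances (cylindrical: R_cond = ln(r_o/r_i)/(2πkL), R_conv = 1/(h·2πrL)):
R_inner film = 1/(h_i·2πr₁L) = 1/(1320×2π×0.07×1) = 0.001722 K/W
R_aluminium pipe wall = ln(79/70)/(2π×220×1) = 8.75×10^-5 K/W
R_cork board = ln(139/79)/(2π×0.0446×1) = 2.016 K/W
R_cellular glass = ln(189/139)/(2π×0.0437×1) = 1.119 K/W
R_outer film = 1/(h_o·2πr_oL) = 1/(23.4×2π×0.189×1) = 0.03599 K/W
R_total = 3.173 K/W
Q = ΔT/R_total = 100/3.173

q′ ≈ 31.5 W/m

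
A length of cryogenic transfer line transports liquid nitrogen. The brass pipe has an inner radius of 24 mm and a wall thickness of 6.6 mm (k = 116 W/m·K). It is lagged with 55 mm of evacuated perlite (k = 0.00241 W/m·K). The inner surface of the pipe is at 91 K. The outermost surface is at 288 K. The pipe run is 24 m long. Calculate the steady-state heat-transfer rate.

Q ≈ 69.6 W

Radial resistances (cylindrical: R_cond = ln(r_o/r_i)/(2πkL), R_conv = 1/(h·2πrL)):
R_brass pipe wall = ln(30.6/24)/(2π×116×24) = 1.389×10^-5 K/W
R_evacuated perlite = ln(85.6/30.6)/(2π×0.00241×24) = 2.831 K/W
R_total = 2.831 K/W
Q = ΔT/R_total = 197/2.831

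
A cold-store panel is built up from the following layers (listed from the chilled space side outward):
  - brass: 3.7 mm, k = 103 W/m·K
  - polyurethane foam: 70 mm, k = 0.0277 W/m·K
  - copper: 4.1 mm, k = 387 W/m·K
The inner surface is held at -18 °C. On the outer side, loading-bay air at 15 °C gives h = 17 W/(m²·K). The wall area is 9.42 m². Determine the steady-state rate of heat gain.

Thermal resistances in series:
R_brass = L/(kA) = 0.0037/(103×9.42) = 3.813×10^-6 K/W
R_polyurethane foam = L/(kA) = 0.07/(0.0277×9.42) = 0.2683 K/W
R_copper = L/(kA) = 0.0041/(387×9.42) = 1.125×10^-6 K/W
R_outer film = 1/(h_o·A) = 1/(17×9.42) = 0.006245 K/W
R_total = 0.2745 K/W
Q = ΔT / R_total = 33 / 0.2745

Q ≈ 120 W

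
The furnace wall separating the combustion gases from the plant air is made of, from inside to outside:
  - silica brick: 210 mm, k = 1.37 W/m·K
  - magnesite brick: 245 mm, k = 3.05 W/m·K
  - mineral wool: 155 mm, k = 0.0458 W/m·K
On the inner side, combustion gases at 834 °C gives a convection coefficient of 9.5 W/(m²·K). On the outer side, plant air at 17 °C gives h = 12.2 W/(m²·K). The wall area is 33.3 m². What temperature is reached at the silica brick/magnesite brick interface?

Series thermal resistances:
R_inner film = 1/(h_i·A) = 1/(9.5×33.3) = 0.003161 K/W
R_silica brick = L/(kA) = 0.21/(1.37×33.3) = 0.004603 K/W
R_magnesite brick = L/(kA) = 0.245/(3.05×33.3) = 0.002412 K/W
R_mineral wool = L/(kA) = 0.155/(0.0458×33.3) = 0.1016 K/W
R_outer film = 1/(h_o·A) = 1/(12.2×33.3) = 0.002461 K/W
R_total = 0.1143 K/W;  Q = ΔT/R_total = 817/0.1143 = 7150 W
T_interface = T_inner − Q·ΣR(inner→interface) = 834 − 7150×0.007764

T ≈ 778 °C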